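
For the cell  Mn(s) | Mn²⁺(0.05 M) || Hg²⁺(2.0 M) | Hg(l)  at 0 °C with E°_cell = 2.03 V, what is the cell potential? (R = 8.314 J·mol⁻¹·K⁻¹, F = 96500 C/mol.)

Balancing electrons gives n = 2; the reaction quotient is Q = [Mn²⁺]/[Hg²⁺] = 0.0250.
E = E° − (RT/nF) ln Q = 2.03 − (8.314×273)/(2×96500) × (-3.689) = 2.030 + 0.043 = 2.073 V.

2.07 V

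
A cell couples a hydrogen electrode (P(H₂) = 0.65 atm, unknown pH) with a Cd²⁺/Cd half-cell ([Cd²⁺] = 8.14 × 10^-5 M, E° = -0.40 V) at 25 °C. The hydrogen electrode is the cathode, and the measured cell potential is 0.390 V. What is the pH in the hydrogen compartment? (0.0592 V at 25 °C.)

E°_cell = 0.40 V and n = 2.
log Q = n(E° − E)/0.0592 = 2×(0.40 − 0.390)/0.0592 = 0.338.
With Q = [Cd²⁺]·P(H₂) / [H⁺]^2, solving for [H⁺] gives log[H⁺] = -2.307, so pH = 2.31.

pH = 2.31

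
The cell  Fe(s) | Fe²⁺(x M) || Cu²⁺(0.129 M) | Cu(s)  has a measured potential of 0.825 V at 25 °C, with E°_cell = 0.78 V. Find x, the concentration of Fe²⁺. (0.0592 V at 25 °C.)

0.0039 M

From the Nernst equation, log Q = n(E° − E)/0.0592 = 2(0.78 − 0.825)/0.0592 = -1.520, so Q = 0.0302.
With Q = [Fe²⁺]/[Cu²⁺] and the known concentrations, [Fe²⁺] in the numerator gives [Fe²⁺] = 0.0039 M.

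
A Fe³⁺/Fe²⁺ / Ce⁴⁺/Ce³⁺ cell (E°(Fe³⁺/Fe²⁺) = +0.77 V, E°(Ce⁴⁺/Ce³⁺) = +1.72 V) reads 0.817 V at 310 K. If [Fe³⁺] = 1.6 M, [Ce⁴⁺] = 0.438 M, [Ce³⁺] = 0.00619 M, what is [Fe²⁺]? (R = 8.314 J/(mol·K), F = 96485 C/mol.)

From the Nernst equation, ln Q = nF(E° − E)/RT = 1×96485×(0.95 − 0.817)/(8.314×310) = 4.979, so Q = 145.
With Q = [Fe³⁺]·[Ce³⁺]/([Fe²⁺]·[Ce⁴⁺]) and the known concentrations, [Fe²⁺] in the denominator gives [Fe²⁺] = 1.6 × 10^-4 M.

1.6 × 10^-4 M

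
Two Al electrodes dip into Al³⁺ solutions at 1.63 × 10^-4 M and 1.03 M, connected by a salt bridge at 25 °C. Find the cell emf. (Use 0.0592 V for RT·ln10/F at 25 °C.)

0.075 V

Both half-cells are Al³⁺/Al, so E°_cell = 0. The concentrated side is the cathode; the cell reaction moves Al³⁺ from high to low concentration with n = 3.
Q = [Al³⁺]_dilute/[Al³⁺]_conc = 1.63 × 10^-4/1.03 = 1.58 × 10^-4.
E = 0 − (0.0592/3) log Q = −(0.0592/3)(-3.801) = 0.0750 V.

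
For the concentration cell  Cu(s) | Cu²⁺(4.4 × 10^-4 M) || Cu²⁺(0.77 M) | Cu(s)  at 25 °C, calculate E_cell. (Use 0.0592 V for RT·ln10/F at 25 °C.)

Both half-cells are Cu²⁺/Cu, so E°_cell = 0. The concentrated side is the cathode; the cell reaction moves Cu²⁺ from high to low concentration with n = 2.
Q = [Cu²⁺]_dilute/[Cu²⁺]_conc = 4.4 × 10^-4/0.77 = 5.71 × 10^-4.
E = 0 − (0.0592/2) log Q = −(0.0592/2)(-3.243) = 0.0960 V.

0.096 V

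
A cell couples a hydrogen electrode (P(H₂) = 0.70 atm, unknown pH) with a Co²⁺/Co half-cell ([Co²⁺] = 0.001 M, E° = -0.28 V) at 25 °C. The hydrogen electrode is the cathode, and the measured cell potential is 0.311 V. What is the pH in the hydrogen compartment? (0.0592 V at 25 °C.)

E°_cell = 0.28 V and n = 2.
log Q = n(E° − E)/0.0592 = 2×(0.28 − 0.311)/0.0592 = -1.047.
With Q = [Co²⁺]·P(H₂) / [H⁺]^2, solving for [H⁺] gives log[H⁺] = -1.054, so pH = 1.05.

pH = 1.05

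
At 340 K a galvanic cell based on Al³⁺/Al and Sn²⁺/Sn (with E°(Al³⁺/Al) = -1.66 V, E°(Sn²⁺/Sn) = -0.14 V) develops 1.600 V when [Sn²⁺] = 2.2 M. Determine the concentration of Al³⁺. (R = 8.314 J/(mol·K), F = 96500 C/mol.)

9 × 10^-4 M

From the Nernst equation, ln Q = nF(E° − E)/RT = 6×96500×(1.52 − 1.600)/(8.314×340) = -16.386, so Q = 7.65 × 10^-8.
With Q = [Al³⁺]^2/[Sn²⁺]^3 and the known concentrations, [Al³⁺]^2 in the numerator gives [Al³⁺] = 9 × 10^-4 M.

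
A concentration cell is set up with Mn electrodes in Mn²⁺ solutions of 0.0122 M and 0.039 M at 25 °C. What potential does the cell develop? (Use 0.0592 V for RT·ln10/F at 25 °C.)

0.015 V

Both half-cells are Mn²⁺/Mn, so E°_cell = 0. The concentrated side is the cathode; the cell reaction moves Mn²⁺ from high to low concentration with n = 2.
Q = [Mn²⁺]_dilute/[Mn²⁺]_conc = 0.0122/0.039 = 0.313.
E = 0 − (0.0592/2) log Q = −(0.0592/2)(-0.505) = 0.0149 V.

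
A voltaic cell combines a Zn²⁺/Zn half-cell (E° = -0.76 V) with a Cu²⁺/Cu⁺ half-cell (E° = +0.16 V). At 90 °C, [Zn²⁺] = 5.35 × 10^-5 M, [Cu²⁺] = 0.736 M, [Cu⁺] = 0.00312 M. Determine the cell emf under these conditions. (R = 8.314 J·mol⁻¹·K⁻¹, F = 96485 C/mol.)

The Cu²⁺/Cu⁺ couple has the higher reduction potential and acts as the cathode, so E°_cell = +0.16 − (-0.76) = 0.92 V.
Balancing electrons gives n = 2; the reaction quotient is Q = [Zn²⁺]·[Cu⁺]^2/[Cu²⁺]^2 = 9.61 × 10^-10.
E = E° − (RT/nF) ln Q = 0.92 − (8.314×363)/(2×96485) × (-20.763) = 0.920 + 0.325 = 1.245 V.

1.24 V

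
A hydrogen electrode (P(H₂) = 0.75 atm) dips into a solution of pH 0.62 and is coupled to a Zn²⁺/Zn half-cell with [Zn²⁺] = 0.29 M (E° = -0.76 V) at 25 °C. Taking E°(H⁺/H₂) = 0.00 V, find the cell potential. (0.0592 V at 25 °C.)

0.74 V

The hydrogen couple is the cathode, so E°_cell = 0.76 V; n = 2.
[H⁺] = 10^(−0.62) = 0.24 M, and Q = [Zn²⁺]·P(H₂) / [H⁺]^2 = 3.78.
E = E° − (0.0592/2) log Q = 0.76 − (0.0592/2)(0.577) = 0.743 V.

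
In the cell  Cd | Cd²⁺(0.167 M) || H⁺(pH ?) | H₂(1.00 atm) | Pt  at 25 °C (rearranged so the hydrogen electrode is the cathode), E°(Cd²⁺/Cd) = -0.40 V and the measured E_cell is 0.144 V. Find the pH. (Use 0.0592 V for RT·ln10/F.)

pH = 4.71

E°_cell = 0.40 V and n = 2.
log Q = n(E° − E)/0.0592 = 2×(0.40 − 0.144)/0.0592 = 8.649.
With Q = [Cd²⁺]·P(H₂) / [H⁺]^2, solving for [H⁺] gives log[H⁺] = -4.713, so pH = 4.71.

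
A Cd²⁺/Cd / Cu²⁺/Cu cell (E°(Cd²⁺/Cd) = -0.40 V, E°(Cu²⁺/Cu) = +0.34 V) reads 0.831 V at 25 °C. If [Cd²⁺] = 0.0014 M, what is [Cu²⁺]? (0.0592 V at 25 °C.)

1.7 M

From the Nernst equation, log Q = n(E° − E)/0.0592 = 2(0.74 − 0.831)/0.0592 = -3.074, so Q = 8.43 × 10^-4.
With Q = [Cd²⁺]/[Cu²⁺] and the known concentrations, [Cu²⁺] in the denominator gives [Cu²⁺] = 1.7 M.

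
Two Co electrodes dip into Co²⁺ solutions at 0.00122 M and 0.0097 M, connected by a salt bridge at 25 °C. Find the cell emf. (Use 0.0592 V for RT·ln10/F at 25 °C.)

0.027 V

Both half-cells are Co²⁺/Co, so E°_cell = 0. The concentrated side is the cathode; the cell reaction moves Co²⁺ from high to low concentration with n = 2.
Q = [Co²⁺]_dilute/[Co²⁺]_conc = 0.00122/0.0097 = 0.126.
E = 0 − (0.0592/2) log Q = −(0.0592/2)(-0.900) = 0.0266 V.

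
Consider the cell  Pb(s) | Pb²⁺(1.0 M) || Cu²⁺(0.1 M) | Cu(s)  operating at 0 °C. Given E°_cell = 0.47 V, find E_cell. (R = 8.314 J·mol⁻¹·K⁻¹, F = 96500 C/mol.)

0.443 V

Balancing electrons gives n = 2; the reaction quotient is Q = [Pb²⁺]/[Cu²⁺] = 10.0.
E = E° − (RT/nF) ln Q = 0.47 − (8.314×273)/(2×96500) × (2.303) = 0.470 − 0.027 = 0.443 V.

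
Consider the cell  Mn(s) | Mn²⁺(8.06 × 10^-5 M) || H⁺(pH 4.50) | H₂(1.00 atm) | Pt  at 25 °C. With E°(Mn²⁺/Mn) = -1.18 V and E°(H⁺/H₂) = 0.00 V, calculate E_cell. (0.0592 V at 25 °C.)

The hydrogen couple is the cathode, so E°_cell = 1.18 V; n = 2.
[H⁺] = 10^(−4.50) = 3.2 × 10^-5 M, and Q = [Mn²⁺]·P(H₂) / [H⁺]^2 = 8.06 × 10^4.
E = E° − (0.0592/2) log Q = 1.18 − (0.0592/2)(4.906) = 1.035 V.

1.03 V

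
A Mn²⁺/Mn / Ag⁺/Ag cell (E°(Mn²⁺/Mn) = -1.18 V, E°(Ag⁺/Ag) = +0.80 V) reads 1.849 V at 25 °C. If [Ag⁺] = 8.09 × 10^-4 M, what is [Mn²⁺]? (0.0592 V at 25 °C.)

From the Nernst equation, log Q = n(E° − E)/0.0592 = 2(1.98 − 1.849)/0.0592 = 4.426, so Q = 2.66 × 10^4.
With Q = [Mn²⁺]/[Ag⁺]^2 and the known concentrations, [Mn²⁺] in the numerator gives [Mn²⁺] = 0.017 M.

0.017 M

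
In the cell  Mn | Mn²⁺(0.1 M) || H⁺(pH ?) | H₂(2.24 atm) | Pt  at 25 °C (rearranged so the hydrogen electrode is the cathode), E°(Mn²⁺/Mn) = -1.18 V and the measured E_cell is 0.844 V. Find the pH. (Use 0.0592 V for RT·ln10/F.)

pH = 6.00

E°_cell = 1.18 V and n = 2.
log Q = n(E° − E)/0.0592 = 2×(1.18 − 0.844)/0.0592 = 11.351.
With Q = [Mn²⁺]·P(H₂) / [H⁺]^2, solving for [H⁺] gives log[H⁺] = -6.001, so pH = 6.00.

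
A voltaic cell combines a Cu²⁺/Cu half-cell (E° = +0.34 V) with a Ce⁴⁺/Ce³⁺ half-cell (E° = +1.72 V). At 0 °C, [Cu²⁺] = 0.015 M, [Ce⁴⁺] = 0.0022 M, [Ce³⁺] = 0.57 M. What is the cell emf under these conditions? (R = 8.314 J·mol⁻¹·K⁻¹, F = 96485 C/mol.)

The Ce⁴⁺/Ce³⁺ couple has the higher reduction potential and acts as the cathode, so E°_cell = +1.72 − (+0.34) = 1.38 V.
Balancing electrons gives n = 2; the reaction quotient is Q = [Cu²⁺]·[Ce³⁺]^2/[Ce⁴⁺]^2 = 1010.
E = E° − (RT/nF) ln Q = 1.38 − (8.314×273)/(2×96485) × (6.915) = 1.380 − 0.081 = 1.299 V.

1.30 V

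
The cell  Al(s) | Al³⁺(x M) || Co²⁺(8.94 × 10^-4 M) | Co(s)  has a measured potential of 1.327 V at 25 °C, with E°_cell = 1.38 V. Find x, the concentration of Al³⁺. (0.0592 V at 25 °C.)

From the Nernst equation, log Q = n(E° − E)/0.0592 = 6(1.38 − 1.327)/0.0592 = 5.372, so Q = 2.35 × 10^5.
With Q = [Al³⁺]^2/[Co²⁺]^3 and the known concentrations, [Al³⁺]^2 in the numerator gives [Al³⁺] = 0.013 M.

0.013 M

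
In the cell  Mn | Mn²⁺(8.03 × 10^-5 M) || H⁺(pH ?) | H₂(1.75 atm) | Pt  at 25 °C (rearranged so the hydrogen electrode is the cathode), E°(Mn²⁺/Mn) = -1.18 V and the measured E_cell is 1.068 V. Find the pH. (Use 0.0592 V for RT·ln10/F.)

pH = 3.82

E°_cell = 1.18 V and n = 2.
log Q = n(E° − E)/0.0592 = 2×(1.18 − 1.068)/0.0592 = 3.784.
With Q = [Mn²⁺]·P(H₂) / [H⁺]^2, solving for [H⁺] gives log[H⁺] = -3.818, so pH = 3.82.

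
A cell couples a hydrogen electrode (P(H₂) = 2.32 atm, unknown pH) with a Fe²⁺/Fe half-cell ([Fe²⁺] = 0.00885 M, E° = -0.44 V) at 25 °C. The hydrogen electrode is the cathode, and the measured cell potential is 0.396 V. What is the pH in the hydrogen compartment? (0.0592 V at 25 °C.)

pH = 1.59

E°_cell = 0.44 V and n = 2.
log Q = n(E° − E)/0.0592 = 2×(0.44 − 0.396)/0.0592 = 1.486.
With Q = [Fe²⁺]·P(H₂) / [H⁺]^2, solving for [H⁺] gives log[H⁺] = -1.587, so pH = 1.59.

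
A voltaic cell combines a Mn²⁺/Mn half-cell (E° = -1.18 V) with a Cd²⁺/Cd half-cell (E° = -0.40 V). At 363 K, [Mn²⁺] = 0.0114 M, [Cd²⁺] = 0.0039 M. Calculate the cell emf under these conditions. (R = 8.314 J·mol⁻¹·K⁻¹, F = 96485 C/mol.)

0.763 V

The Cd²⁺/Cd couple has the higher reduction potential and acts as the cathode, so E°_cell = -0.40 − (-1.18) = 0.78 V.
Balancing electrons gives n = 2; the reaction quotient is Q = [Mn²⁺]/[Cd²⁺] = 2.92.
E = E° − (RT/nF) ln Q = 0.78 − (8.314×363)/(2×96485) × (1.073) = 0.780 − 0.017 = 0.763 V.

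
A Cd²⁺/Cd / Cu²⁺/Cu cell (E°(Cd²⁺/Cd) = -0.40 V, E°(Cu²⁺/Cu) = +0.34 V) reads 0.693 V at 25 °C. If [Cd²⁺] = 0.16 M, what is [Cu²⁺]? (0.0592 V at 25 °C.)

From the Nernst equation, log Q = n(E° − E)/0.0592 = 2(0.74 − 0.693)/0.0592 = 1.588, so Q = 38.7.
With Q = [Cd²⁺]/[Cu²⁺] and the known concentrations, [Cu²⁺] in the denominator gives [Cu²⁺] = 0.0041 M.

0.0041 M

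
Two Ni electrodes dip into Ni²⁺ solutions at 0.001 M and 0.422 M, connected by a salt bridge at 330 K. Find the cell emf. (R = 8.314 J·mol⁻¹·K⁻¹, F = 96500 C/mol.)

Both half-cells are Ni²⁺/Ni, so E°_cell = 0. The concentrated side is the cathode; the cell reaction moves Ni²⁺ from high to low concentration with n = 2.
Q = [Ni²⁺]_dilute/[Ni²⁺]_conc = 0.001/0.422 = 0.00237.
E = 0 − (RT/nF) ln Q = −((8.314×330)/(2×96500))(-6.045) = 0.0859 V.

0.086 V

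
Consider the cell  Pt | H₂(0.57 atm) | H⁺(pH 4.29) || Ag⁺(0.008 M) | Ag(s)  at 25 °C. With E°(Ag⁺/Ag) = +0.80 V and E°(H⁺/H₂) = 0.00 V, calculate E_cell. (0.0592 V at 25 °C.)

The Ag⁺/Ag couple is the cathode, so E°_cell = 0.80 V; n = 2.
[H⁺] = 10^(−4.29) = 5.1 × 10^-5 M, and Q = [H⁺]^2 / ([Ag⁺]^2·P(H₂)) = 7.21 × 10^-5.
E = E° − (0.0592/2) log Q = 0.80 − (0.0592/2)(-4.142) = 0.923 V.

0.92 V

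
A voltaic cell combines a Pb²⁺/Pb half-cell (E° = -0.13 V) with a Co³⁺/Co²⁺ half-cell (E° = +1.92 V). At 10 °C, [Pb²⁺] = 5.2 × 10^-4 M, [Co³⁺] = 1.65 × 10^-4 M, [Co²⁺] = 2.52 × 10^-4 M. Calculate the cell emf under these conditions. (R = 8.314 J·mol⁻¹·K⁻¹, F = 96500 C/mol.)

2.13 V

The Co³⁺/Co²⁺ couple has the higher reduction potential and acts as the cathode, so E°_cell = +1.92 − (-0.13) = 2.05 V.
Balancing electrons gives n = 2; the reaction quotient is Q = [Pb²⁺]·[Co²⁺]^2/[Co³⁺]^2 = 0.00121.
E = E° − (RT/nF) ln Q = 2.05 − (8.314×283)/(2×96500) × (-6.715) = 2.050 + 0.082 = 2.132 V.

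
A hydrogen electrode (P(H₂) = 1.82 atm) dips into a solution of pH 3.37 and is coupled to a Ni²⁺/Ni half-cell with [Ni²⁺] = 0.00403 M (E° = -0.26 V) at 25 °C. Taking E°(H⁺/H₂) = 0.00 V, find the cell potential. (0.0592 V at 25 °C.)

0.12 V

The hydrogen couple is the cathode, so E°_cell = 0.26 V; n = 2.
[H⁺] = 10^(−3.37) = 4.3 × 10^-4 M, and Q = [Ni²⁺]·P(H₂) / [H⁺]^2 = 4.03 × 10^4.
E = E° − (0.0592/2) log Q = 0.26 − (0.0592/2)(4.605) = 0.124 V.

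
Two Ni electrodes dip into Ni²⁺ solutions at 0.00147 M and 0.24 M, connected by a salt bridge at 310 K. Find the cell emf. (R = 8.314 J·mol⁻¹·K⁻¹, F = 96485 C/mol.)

Both half-cells are Ni²⁺/Ni, so E°_cell = 0. The concentrated side is the cathode; the cell reaction moves Ni²⁺ from high to low concentration with n = 2.
Q = [Ni²⁺]_dilute/[Ni²⁺]_conc = 0.00147/0.24 = 0.00612.
E = 0 − (RT/nF) ln Q = −((8.314×310)/(2×96485))(-5.095) = 0.0680 V.

0.068 V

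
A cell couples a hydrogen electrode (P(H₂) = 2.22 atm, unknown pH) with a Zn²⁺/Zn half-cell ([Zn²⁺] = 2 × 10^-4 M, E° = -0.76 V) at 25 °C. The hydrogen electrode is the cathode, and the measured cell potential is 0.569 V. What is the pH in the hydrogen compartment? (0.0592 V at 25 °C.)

pH = 4.90

E°_cell = 0.76 V and n = 2.
log Q = n(E° − E)/0.0592 = 2×(0.76 − 0.569)/0.0592 = 6.453.
With Q = [Zn²⁺]·P(H₂) / [H⁺]^2, solving for [H⁺] gives log[H⁺] = -4.903, so pH = 4.90.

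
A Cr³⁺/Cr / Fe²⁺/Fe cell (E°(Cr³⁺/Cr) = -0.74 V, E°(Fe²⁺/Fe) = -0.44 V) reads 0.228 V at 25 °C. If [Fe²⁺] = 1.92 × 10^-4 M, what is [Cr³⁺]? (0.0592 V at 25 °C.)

0.012 M

From the Nernst equation, log Q = n(E° − E)/0.0592 = 6(0.30 − 0.228)/0.0592 = 7.297, so Q = 1.98 × 10^7.
With Q = [Cr³⁺]^2/[Fe²⁺]^3 and the known concentrations, [Cr³⁺]^2 in the numerator gives [Cr³⁺] = 0.012 M.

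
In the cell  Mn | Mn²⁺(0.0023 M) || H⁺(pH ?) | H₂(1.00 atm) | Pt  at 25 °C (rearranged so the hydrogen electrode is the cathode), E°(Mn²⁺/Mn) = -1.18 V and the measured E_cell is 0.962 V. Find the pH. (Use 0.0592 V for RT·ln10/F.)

E°_cell = 1.18 V and n = 2.
log Q = n(E° − E)/0.0592 = 2×(1.18 − 0.962)/0.0592 = 7.365.
With Q = [Mn²⁺]·P(H₂) / [H⁺]^2, solving for [H⁺] gives log[H⁺] = -5.002, so pH = 5.00.

pH = 5.00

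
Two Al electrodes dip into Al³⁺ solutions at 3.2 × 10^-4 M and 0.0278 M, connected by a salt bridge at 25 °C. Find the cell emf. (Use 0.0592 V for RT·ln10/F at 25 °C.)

0.038 V

Both half-cells are Al³⁺/Al, so E°_cell = 0. The concentrated side is the cathode; the cell reaction moves Al³⁺ from high to low concentration with n = 3.
Q = [Al³⁺]_dilute/[Al³⁺]_conc = 3.2 × 10^-4/0.0278 = 0.0115.
E = 0 − (0.0592/3) log Q = −(0.0592/3)(-1.939) = 0.0383 V.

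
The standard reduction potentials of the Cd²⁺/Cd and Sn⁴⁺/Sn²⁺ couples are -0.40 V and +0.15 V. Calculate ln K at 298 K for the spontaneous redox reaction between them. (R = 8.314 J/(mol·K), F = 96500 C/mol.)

ln K = 42.8

E°_cell = +0.15 − (-0.40) = 0.55 V, with n = 2 electrons transferred.
At equilibrium E = 0, so the Nernst equation gives ln K = nFE°/RT = (2)(96500)(0.55)/((8.314)(298)) = 42.84.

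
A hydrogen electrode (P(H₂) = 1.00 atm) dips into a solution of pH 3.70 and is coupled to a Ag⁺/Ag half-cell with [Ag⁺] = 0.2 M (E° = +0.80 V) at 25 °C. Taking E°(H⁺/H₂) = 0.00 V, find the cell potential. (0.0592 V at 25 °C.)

0.98 V

The Ag⁺/Ag couple is the cathode, so E°_cell = 0.80 V; n = 2.
[H⁺] = 10^(−3.70) = 2 × 10^-4 M, and Q = [H⁺]^2 / ([Ag⁺]^2·P(H₂)) = 9.95 × 10^-7.
E = E° − (0.0592/2) log Q = 0.80 − (0.0592/2)(-6.002) = 0.978 V.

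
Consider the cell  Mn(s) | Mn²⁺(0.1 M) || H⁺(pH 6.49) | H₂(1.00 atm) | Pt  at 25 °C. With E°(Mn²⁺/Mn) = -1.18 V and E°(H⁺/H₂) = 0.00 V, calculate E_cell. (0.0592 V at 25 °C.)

0.83 V

The hydrogen couple is the cathode, so E°_cell = 1.18 V; n = 2.
[H⁺] = 10^(−6.49) = 3.2 × 10^-7 M, and Q = [Mn²⁺]·P(H₂) / [H⁺]^2 = 9.55 × 10^11.
E = E° − (0.0592/2) log Q = 1.18 − (0.0592/2)(11.980) = 0.825 V.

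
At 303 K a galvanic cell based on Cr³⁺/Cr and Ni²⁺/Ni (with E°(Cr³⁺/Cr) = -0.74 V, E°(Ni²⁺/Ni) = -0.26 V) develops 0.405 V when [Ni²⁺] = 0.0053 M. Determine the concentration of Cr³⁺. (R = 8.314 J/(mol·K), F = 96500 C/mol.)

From the Nernst equation, ln Q = nF(E° − E)/RT = 6×96500×(0.48 − 0.405)/(8.314×303) = 17.238, so Q = 3.06 × 10^7.
With Q = [Cr³⁺]^2/[Ni²⁺]^3 and the known concentrations, [Cr³⁺]^2 in the numerator gives [Cr³⁺] = 2.1 M.

2.1 M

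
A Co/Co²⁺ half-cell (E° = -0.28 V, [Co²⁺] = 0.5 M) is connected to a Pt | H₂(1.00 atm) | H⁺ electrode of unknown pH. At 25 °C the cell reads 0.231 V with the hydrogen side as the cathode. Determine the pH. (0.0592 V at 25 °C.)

E°_cell = 0.28 V and n = 2.
log Q = n(E° − E)/0.0592 = 2×(0.28 − 0.231)/0.0592 = 1.655.
With Q = [Co²⁺]·P(H₂) / [H⁺]^2, solving for [H⁺] gives log[H⁺] = -0.978, so pH = 0.98.

pH = 0.98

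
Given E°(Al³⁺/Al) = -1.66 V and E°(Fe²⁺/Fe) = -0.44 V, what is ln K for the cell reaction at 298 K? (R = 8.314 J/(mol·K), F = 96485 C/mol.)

E°_cell = -0.44 − (-1.66) = 1.22 V, with n = 6 electrons transferred.
At equilibrium E = 0, so the Nernst equation gives ln K = nFE°/RT = (6)(96485)(1.22)/((8.314)(298)) = 285.07.

ln K = 285.1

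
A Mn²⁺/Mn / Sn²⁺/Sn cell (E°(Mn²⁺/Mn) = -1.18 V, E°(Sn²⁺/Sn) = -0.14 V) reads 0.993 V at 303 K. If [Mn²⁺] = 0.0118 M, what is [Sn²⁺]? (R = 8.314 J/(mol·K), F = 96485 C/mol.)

From the Nernst equation, ln Q = nF(E° − E)/RT = 2×96485×(1.04 − 0.993)/(8.314×303) = 3.600, so Q = 36.6.
With Q = [Mn²⁺]/[Sn²⁺] and the known concentrations, [Sn²⁺] in the denominator gives [Sn²⁺] = 3.2 × 10^-4 M.

3.2 × 10^-4 M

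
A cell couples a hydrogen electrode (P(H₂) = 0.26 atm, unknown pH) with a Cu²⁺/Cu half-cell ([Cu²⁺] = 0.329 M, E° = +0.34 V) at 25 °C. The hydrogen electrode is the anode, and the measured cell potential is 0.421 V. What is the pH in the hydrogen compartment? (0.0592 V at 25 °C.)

E°_cell = 0.34 V and n = 2.
log Q = n(E° − E)/0.0592 = 2×(0.34 − 0.421)/0.0592 = -2.736.
With Q = [H⁺]^2 / ([Cu²⁺]·P(H₂)), solving for [H⁺] gives log[H⁺] = -1.902, so pH = 1.90.

pH = 1.90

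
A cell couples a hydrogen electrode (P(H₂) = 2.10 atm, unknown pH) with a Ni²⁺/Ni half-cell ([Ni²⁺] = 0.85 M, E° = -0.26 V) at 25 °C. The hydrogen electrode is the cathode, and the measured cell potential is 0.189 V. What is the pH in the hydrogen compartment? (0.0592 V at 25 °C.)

E°_cell = 0.26 V and n = 2.
log Q = n(E° − E)/0.0592 = 2×(0.26 − 0.189)/0.0592 = 2.399.
With Q = [Ni²⁺]·P(H₂) / [H⁺]^2, solving for [H⁺] gives log[H⁺] = -1.074, so pH = 1.07.

pH = 1.07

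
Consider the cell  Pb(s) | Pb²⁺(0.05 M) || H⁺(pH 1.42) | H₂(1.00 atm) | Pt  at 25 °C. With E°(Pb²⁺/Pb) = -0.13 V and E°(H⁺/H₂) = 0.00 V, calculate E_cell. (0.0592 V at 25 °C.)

0.084 V

The hydrogen couple is the cathode, so E°_cell = 0.13 V; n = 2.
[H⁺] = 10^(−1.42) = 0.038 M, and Q = [Pb²⁺]·P(H₂) / [H⁺]^2 = 34.6.
E = E° − (0.0592/2) log Q = 0.13 − (0.0592/2)(1.539) = 0.084 V.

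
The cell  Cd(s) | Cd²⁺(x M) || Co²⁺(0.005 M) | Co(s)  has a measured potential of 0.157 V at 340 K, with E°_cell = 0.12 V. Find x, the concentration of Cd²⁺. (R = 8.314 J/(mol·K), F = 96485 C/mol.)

From the Nernst equation, ln Q = nF(E° − E)/RT = 2×96485×(0.12 − 0.157)/(8.314×340) = -2.526, so Q = 0.0800.
With Q = [Cd²⁺]/[Co²⁺] and the known concentrations, [Cd²⁺] in the numerator gives [Cd²⁺] = 4 × 10^-4 M.

4 × 10^-4 M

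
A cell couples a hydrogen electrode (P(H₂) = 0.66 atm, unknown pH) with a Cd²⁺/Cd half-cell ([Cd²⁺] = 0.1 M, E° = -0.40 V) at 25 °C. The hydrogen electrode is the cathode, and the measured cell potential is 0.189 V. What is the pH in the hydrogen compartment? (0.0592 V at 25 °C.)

E°_cell = 0.40 V and n = 2.
log Q = n(E° − E)/0.0592 = 2×(0.40 − 0.189)/0.0592 = 7.128.
With Q = [Cd²⁺]·P(H₂) / [H⁺]^2, solving for [H⁺] gives log[H⁺] = -4.154, so pH = 4.15.

pH = 4.15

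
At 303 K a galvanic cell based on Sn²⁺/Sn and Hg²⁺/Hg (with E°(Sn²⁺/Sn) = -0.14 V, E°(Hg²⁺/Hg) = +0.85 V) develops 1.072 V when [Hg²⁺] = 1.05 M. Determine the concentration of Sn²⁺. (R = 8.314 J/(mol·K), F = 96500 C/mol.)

From the Nernst equation, ln Q = nF(E° − E)/RT = 2×96500×(0.99 − 1.072)/(8.314×303) = -6.282, so Q = 0.00187.
With Q = [Sn²⁺]/[Hg²⁺] and the known concentrations, [Sn²⁺] in the numerator gives [Sn²⁺] = 0.002 M.

0.002 M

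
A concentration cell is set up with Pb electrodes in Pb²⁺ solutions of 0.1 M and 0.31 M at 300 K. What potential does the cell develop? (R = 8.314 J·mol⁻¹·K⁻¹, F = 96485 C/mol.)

Both half-cells are Pb²⁺/Pb, so E°_cell = 0. The concentrated side is the cathode; the cell reaction moves Pb²⁺ from high to low concentration with n = 2.
Q = [Pb²⁺]_dilute/[Pb²⁺]_conc = 0.1/0.31 = 0.323.
E = 0 − (RT/nF) ln Q = −((8.314×300)/(2×96485))(-1.131) = 0.0146 V.

0.015 V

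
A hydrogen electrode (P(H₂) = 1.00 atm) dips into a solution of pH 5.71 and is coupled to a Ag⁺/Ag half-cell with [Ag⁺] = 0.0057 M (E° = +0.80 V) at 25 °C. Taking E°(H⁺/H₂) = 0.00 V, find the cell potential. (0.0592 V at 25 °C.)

1.01 V

The Ag⁺/Ag couple is the cathode, so E°_cell = 0.80 V; n = 2.
[H⁺] = 10^(−5.71) = 1.9 × 10^-6 M, and Q = [H⁺]^2 / ([Ag⁺]^2·P(H₂)) = 1.17 × 10^-7.
E = E° − (0.0592/2) log Q = 0.80 − (0.0592/2)(-6.932) = 1.005 V.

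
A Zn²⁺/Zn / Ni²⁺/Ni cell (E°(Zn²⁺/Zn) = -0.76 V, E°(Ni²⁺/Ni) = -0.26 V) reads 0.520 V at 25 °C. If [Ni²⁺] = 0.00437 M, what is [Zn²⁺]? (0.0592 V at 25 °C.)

9.2 × 10^-4 M

From the Nernst equation, log Q = n(E° − E)/0.0592 = 2(0.50 − 0.520)/0.0592 = -0.676, so Q = 0.211.
With Q = [Zn²⁺]/[Ni²⁺] and the known concentrations, [Zn²⁺] in the numerator gives [Zn²⁺] = 9.2 × 10^-4 M.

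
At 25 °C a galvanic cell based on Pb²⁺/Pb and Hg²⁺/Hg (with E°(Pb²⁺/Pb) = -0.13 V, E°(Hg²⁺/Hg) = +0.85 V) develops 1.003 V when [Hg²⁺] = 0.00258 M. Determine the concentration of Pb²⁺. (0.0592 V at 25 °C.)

From the Nernst equation, log Q = n(E° − E)/0.0592 = 2(0.98 − 1.003)/0.0592 = -0.777, so Q = 0.167.
With Q = [Pb²⁺]/[Hg²⁺] and the known concentrations, [Pb²⁺] in the numerator gives [Pb²⁺] = 4.3 × 10^-4 M.

4.3 × 10^-4 M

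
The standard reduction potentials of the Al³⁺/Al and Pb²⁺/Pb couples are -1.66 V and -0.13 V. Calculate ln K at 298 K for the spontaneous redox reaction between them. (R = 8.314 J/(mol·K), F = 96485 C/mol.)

ln K = 357.5

E°_cell = -0.13 − (-1.66) = 1.53 V, with n = 6 electrons transferred.
At equilibrium E = 0, so the Nernst equation gives ln K = nFE°/RT = (6)(96485)(1.53)/((8.314)(298)) = 357.50.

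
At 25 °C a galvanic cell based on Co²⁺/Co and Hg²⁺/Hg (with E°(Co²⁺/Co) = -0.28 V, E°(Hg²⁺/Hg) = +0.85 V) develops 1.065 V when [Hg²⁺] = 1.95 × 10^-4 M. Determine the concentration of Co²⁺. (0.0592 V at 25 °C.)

0.031 M

From the Nernst equation, log Q = n(E° − E)/0.0592 = 2(1.13 − 1.065)/0.0592 = 2.196, so Q = 157.
With Q = [Co²⁺]/[Hg²⁺] and the known concentrations, [Co²⁺] in the numerator gives [Co²⁺] = 0.031 M.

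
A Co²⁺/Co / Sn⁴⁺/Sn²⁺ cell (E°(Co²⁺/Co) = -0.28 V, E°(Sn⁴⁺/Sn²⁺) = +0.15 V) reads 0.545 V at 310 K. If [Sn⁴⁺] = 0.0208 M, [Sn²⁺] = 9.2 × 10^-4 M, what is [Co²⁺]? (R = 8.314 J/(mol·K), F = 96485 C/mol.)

From the Nernst equation, ln Q = nF(E° − E)/RT = 2×96485×(0.43 − 0.545)/(8.314×310) = -8.610, so Q = 1.82 × 10^-4.
With Q = [Co²⁺]·[Sn²⁺]/[Sn⁴⁺] and the known concentrations, [Co²⁺] in the numerator gives [Co²⁺] = 0.0041 M.

0.0041 M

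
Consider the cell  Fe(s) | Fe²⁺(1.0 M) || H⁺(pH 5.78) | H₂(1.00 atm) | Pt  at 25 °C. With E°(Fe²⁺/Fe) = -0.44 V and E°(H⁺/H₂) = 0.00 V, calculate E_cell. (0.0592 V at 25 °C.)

0.098 V

The hydrogen couple is the cathode, so E°_cell = 0.44 V; n = 2.
[H⁺] = 10^(−5.78) = 1.7 × 10^-6 M, and Q = [Fe²⁺]·P(H₂) / [H⁺]^2 = 3.63 × 10^11.
E = E° − (0.0592/2) log Q = 0.44 − (0.0592/2)(11.560) = 0.098 V.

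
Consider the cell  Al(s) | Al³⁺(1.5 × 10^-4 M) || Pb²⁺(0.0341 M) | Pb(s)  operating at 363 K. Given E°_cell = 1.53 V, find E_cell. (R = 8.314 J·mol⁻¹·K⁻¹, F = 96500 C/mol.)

1.57 V

Balancing electrons gives n = 6; the reaction quotient is Q = [Al³⁺]^2/[Pb²⁺]^3 = 5.67 × 10^-4.
E = E° − (RT/nF) ln Q = 1.53 − (8.314×363)/(6×96500) × (-7.474) = 1.530 + 0.039 = 1.569 V.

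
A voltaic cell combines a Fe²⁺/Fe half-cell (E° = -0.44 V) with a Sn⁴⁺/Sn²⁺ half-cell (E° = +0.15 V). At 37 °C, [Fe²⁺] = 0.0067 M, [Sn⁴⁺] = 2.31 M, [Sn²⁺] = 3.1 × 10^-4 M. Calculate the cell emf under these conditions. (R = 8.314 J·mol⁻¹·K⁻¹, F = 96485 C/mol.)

The Sn⁴⁺/Sn²⁺ couple has the higher reduction potential and acts as the cathode, so E°_cell = +0.15 − (-0.44) = 0.59 V.
Balancing electrons gives n = 2; the reaction quotient is Q = [Fe²⁺]·[Sn²⁺]/[Sn⁴⁺] = 8.99 × 10^-7.
E = E° − (RT/nF) ln Q = 0.59 − (8.314×310)/(2×96485) × (-13.922) = 0.590 + 0.186 = 0.776 V.

0.776 V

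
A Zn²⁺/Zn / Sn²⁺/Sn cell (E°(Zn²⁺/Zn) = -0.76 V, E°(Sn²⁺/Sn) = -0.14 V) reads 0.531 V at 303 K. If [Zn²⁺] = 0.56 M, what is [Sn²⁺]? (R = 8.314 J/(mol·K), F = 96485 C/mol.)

6.1 × 10^-4 M

From the Nernst equation, ln Q = nF(E° − E)/RT = 2×96485×(0.62 − 0.531)/(8.314×303) = 6.818, so Q = 914.
With Q = [Zn²⁺]/[Sn²⁺] and the known concentrations, [Sn²⁺] in the denominator gives [Sn²⁺] = 6.1 × 10^-4 M.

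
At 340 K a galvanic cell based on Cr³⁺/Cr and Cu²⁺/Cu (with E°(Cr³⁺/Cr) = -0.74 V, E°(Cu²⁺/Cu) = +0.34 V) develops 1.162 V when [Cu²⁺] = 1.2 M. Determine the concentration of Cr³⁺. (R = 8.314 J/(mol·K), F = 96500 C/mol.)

3 × 10^-4 M

From the Nernst equation, ln Q = nF(E° − E)/RT = 6×96500×(1.08 − 1.162)/(8.314×340) = -16.796, so Q = 5.08 × 10^-8.
With Q = [Cr³⁺]^2/[Cu²⁺]^3 and the known concentrations, [Cr³⁺]^2 in the numerator gives [Cr³⁺] = 3 × 10^-4 M.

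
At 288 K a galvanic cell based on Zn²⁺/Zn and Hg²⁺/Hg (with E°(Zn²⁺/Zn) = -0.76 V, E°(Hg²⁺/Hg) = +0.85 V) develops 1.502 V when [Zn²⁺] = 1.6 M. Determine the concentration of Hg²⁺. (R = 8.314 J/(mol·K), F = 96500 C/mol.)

From the Nernst equation, ln Q = nF(E° − E)/RT = 2×96500×(1.61 − 1.502)/(8.314×288) = 8.705, so Q = 6030.
With Q = [Zn²⁺]/[Hg²⁺] and the known concentrations, [Hg²⁺] in the denominator gives [Hg²⁺] = 2.7 × 10^-4 M.

2.7 × 10^-4 M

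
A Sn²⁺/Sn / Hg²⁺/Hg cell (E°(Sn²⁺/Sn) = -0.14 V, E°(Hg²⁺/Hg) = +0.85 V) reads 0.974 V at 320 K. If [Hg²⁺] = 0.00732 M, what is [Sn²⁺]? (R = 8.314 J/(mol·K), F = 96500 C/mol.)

0.023 M

From the Nernst equation, ln Q = nF(E° − E)/RT = 2×96500×(0.99 − 0.974)/(8.314×320) = 1.161, so Q = 3.19.
With Q = [Sn²⁺]/[Hg²⁺] and the known concentrations, [Sn²⁺] in the numerator gives [Sn²⁺] = 0.023 M.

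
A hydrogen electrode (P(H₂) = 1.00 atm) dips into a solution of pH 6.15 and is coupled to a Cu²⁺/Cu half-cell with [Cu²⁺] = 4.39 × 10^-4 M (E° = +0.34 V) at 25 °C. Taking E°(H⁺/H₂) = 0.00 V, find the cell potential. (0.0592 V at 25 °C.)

The Cu²⁺/Cu couple is the cathode, so E°_cell = 0.34 V; n = 2.
[H⁺] = 10^(−6.15) = 7.1 × 10^-7 M, and Q = [H⁺]^2 / ([Cu²⁺]·P(H₂)) = 1.14 × 10^-9.
E = E° − (0.0592/2) log Q = 0.34 − (0.0592/2)(-8.942) = 0.605 V.

0.60 V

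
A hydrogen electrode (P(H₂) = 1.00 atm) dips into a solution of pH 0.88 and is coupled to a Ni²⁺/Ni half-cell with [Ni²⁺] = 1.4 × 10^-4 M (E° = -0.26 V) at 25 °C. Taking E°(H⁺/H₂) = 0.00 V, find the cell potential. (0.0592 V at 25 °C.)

The hydrogen couple is the cathode, so E°_cell = 0.26 V; n = 2.
[H⁺] = 10^(−0.88) = 0.13 M, and Q = [Ni²⁺]·P(H₂) / [H⁺]^2 = 0.00806.
E = E° − (0.0592/2) log Q = 0.26 − (0.0592/2)(-2.094) = 0.322 V.

0.32 V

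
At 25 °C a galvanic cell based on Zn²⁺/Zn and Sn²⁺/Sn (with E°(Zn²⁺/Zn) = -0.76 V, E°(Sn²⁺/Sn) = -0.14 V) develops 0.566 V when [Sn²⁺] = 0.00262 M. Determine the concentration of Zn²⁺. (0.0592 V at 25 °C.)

From the Nernst equation, log Q = n(E° − E)/0.0592 = 2(0.62 − 0.566)/0.0592 = 1.824, so Q = 66.7.
With Q = [Zn²⁺]/[Sn²⁺] and the known concentrations, [Zn²⁺] in the numerator gives [Zn²⁺] = 0.17 M.

0.17 M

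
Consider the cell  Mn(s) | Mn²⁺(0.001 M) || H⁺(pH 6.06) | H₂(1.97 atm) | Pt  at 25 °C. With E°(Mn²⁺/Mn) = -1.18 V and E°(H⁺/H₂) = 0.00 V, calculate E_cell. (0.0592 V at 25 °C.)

0.90 V

The hydrogen couple is the cathode, so E°_cell = 1.18 V; n = 2.
[H⁺] = 10^(−6.06) = 8.7 × 10^-7 M, and Q = [Mn²⁺]·P(H₂) / [H⁺]^2 = 2.6 × 10^9.
E = E° − (0.0592/2) log Q = 1.18 − (0.0592/2)(9.414) = 0.901 V.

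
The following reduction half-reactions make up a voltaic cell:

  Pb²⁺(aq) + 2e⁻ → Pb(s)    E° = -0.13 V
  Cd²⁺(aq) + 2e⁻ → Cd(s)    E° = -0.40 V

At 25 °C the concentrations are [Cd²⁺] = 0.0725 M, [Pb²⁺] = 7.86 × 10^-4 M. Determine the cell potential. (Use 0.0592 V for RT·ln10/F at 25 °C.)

0.212 V

The Pb²⁺/Pb couple has the higher reduction potential and acts as the cathode, so E°_cell = -0.13 − (-0.40) = 0.27 V.
Balancing electrons gives n = 2; the reaction quotient is Q = [Cd²⁺]/[Pb²⁺] = 92.2.
At 25 °C, E = E° − (0.0592/n) log Q = 0.27 − (0.0592/2)(1.965) = 0.270 − 0.058 = 0.212 V.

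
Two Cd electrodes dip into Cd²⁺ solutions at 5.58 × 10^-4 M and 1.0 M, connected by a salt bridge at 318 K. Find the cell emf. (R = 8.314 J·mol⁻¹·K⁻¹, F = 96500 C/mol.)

Both half-cells are Cd²⁺/Cd, so E°_cell = 0. The concentrated side is the cathode; the cell reaction moves Cd²⁺ from high to low concentration with n = 2.
Q = [Cd²⁺]_dilute/[Cd²⁺]_conc = 5.58 × 10^-4/1.0 = 5.58 × 10^-4.
E = 0 − (RT/nF) ln Q = −((8.314×318)/(2×96500))(-7.491) = 0.1026 V.

0.10 V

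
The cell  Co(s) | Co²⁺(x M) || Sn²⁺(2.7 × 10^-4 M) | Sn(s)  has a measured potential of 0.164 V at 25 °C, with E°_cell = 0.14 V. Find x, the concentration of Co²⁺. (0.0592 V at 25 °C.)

From the Nernst equation, log Q = n(E° − E)/0.0592 = 2(0.14 − 0.164)/0.0592 = -0.811, so Q = 0.155.
With Q = [Co²⁺]/[Sn²⁺] and the known concentrations, [Co²⁺] in the numerator gives [Co²⁺] = 4.2 × 10^-5 M.

4.2 × 10^-5 M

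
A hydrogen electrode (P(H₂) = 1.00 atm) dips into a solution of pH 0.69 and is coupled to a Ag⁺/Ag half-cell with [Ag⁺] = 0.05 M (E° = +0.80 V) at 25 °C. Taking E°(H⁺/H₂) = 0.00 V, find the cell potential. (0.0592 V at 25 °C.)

The Ag⁺/Ag couple is the cathode, so E°_cell = 0.80 V; n = 2.
[H⁺] = 10^(−0.69) = 0.20 M, and Q = [H⁺]^2 / ([Ag⁺]^2·P(H₂)) = 16.7.
E = E° − (0.0592/2) log Q = 0.80 − (0.0592/2)(1.222) = 0.764 V.

0.76 V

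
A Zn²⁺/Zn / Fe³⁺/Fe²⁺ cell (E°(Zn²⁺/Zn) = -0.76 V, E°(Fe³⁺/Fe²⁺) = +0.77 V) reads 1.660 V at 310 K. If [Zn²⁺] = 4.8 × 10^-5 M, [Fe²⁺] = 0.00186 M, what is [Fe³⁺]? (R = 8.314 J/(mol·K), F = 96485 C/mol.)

0.0017 M

From the Nernst equation, ln Q = nF(E° − E)/RT = 2×96485×(1.53 − 1.660)/(8.314×310) = -9.733, so Q = 5.93 × 10^-5.
With Q = [Zn²⁺]·[Fe²⁺]^2/[Fe³⁺]^2 and the known concentrations, [Fe³⁺]^2 in the denominator gives [Fe³⁺] = 0.0017 M.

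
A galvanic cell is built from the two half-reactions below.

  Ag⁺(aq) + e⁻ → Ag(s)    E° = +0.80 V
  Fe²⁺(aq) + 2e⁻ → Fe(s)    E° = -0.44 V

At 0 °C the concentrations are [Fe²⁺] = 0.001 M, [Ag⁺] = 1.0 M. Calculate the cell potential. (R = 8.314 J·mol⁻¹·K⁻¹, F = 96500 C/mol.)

The Ag⁺/Ag couple has the higher reduction potential and acts as the cathode, so E°_cell = +0.80 − (-0.44) = 1.24 V.
Balancing electrons gives n = 2; the reaction quotient is Q = [Fe²⁺]/[Ag⁺]^2 = 0.00100.
E = E° − (RT/nF) ln Q = 1.24 − (8.314×273)/(2×96500) × (-6.908) = 1.240 + 0.081 = 1.321 V.

1.32 V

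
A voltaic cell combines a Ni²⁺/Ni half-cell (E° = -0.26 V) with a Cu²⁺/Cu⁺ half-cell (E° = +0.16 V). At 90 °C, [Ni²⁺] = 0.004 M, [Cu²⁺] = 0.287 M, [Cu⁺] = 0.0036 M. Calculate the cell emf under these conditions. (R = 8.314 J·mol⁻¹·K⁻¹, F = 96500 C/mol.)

0.643 V

The Cu²⁺/Cu⁺ couple has the higher reduction potential and acts as the cathode, so E°_cell = +0.16 − (-0.26) = 0.42 V.
Balancing electrons gives n = 2; the reaction quotient is Q = [Ni²⁺]·[Cu⁺]^2/[Cu²⁺]^2 = 6.29 × 10^-7.
E = E° − (RT/nF) ln Q = 0.42 − (8.314×363)/(2×96500) × (-14.279) = 0.420 + 0.223 = 0.643 V.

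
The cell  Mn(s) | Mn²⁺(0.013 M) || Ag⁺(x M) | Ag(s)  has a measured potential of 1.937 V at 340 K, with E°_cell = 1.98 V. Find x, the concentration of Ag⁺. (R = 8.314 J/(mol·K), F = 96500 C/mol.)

From the Nernst equation, ln Q = nF(E° − E)/RT = 2×96500×(1.98 − 1.937)/(8.314×340) = 2.936, so Q = 18.8.
With Q = [Mn²⁺]/[Ag⁺]^2 and the known concentrations, [Ag⁺]^2 in the denominator gives [Ag⁺] = 0.026 M.

0.026 M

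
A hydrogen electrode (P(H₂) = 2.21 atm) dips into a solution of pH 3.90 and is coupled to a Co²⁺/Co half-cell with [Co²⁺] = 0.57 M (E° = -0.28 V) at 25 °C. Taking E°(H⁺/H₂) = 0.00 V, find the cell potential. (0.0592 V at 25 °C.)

0.046 V

The hydrogen couple is the cathode, so E°_cell = 0.28 V; n = 2.
[H⁺] = 10^(−3.90) = 1.3 × 10^-4 M, and Q = [Co²⁺]·P(H₂) / [H⁺]^2 = 7.95 × 10^7.
E = E° − (0.0592/2) log Q = 0.28 − (0.0592/2)(7.900) = 0.046 V.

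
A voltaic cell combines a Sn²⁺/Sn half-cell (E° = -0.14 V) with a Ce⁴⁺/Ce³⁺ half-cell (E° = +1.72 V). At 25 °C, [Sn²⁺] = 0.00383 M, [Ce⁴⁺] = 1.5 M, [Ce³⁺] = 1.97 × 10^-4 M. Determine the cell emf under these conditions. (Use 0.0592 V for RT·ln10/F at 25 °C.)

2.16 V

The Ce⁴⁺/Ce³⁺ couple has the higher reduction potential and acts as the cathode, so E°_cell = +1.72 − (-0.14) = 1.86 V.
Balancing electrons gives n = 2; the reaction quotient is Q = [Sn²⁺]·[Ce³⁺]^2/[Ce⁴⁺]^2 = 6.61 × 10^-11.
At 25 °C, E = E° − (0.0592/n) log Q = 1.86 − (0.0592/2)(-10.180) = 1.860 + 0.301 = 2.161 V.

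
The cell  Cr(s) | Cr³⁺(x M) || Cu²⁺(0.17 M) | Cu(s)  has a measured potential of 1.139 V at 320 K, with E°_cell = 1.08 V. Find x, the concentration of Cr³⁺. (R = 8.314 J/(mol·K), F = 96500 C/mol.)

1.1 × 10^-4 M

From the Nernst equation, ln Q = nF(E° − E)/RT = 6×96500×(1.08 − 1.139)/(8.314×320) = -12.840, so Q = 2.65 × 10^-6.
With Q = [Cr³⁺]^2/[Cu²⁺]^3 and the known concentrations, [Cr³⁺]^2 in the numerator gives [Cr³⁺] = 1.1 × 10^-4 M.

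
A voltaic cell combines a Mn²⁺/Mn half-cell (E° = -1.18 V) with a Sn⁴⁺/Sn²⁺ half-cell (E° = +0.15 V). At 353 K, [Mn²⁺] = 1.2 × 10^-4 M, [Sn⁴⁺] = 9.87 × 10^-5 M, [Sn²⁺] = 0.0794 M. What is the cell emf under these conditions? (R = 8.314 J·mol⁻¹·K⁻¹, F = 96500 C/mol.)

1.37 V

The Sn⁴⁺/Sn²⁺ couple has the higher reduction potential and acts as the cathode, so E°_cell = +0.15 − (-1.18) = 1.33 V.
Balancing electrons gives n = 2; the reaction quotient is Q = [Mn²⁺]·[Sn²⁺]/[Sn⁴⁺] = 0.0965.
E = E° − (RT/nF) ln Q = 1.33 − (8.314×353)/(2×96500) × (-2.338) = 1.330 + 0.036 = 1.366 V.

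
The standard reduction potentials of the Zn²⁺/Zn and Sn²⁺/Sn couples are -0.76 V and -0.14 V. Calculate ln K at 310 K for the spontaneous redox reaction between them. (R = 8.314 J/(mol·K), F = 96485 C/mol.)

E°_cell = -0.14 − (-0.76) = 0.62 V, with n = 2 electrons transferred.
At equilibrium E = 0, so the Nernst equation gives ln K = nFE°/RT = (2)(96485)(0.62)/((8.314)(310)) = 46.42.

ln K = 46.4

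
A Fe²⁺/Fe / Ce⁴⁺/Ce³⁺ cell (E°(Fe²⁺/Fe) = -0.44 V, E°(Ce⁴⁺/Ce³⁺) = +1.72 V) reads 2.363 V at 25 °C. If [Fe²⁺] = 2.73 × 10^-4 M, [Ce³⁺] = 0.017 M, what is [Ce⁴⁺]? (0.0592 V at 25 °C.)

From the Nernst equation, log Q = n(E° − E)/0.0592 = 2(2.16 − 2.363)/0.0592 = -6.858, so Q = 1.39 × 10^-7.
With Q = [Fe²⁺]·[Ce³⁺]^2/[Ce⁴⁺]^2 and the known concentrations, [Ce⁴⁺]^2 in the denominator gives [Ce⁴⁺] = 0.75 M.

0.75 M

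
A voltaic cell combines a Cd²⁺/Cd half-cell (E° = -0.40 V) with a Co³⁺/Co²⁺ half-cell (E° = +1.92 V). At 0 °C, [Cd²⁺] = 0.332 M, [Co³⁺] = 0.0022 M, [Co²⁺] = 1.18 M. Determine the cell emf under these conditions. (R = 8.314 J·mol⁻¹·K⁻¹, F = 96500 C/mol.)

The Co³⁺/Co²⁺ couple has the higher reduction potential and acts as the cathode, so E°_cell = +1.92 − (-0.40) = 2.32 V.
Balancing electrons gives n = 2; the reaction quotient is Q = [Cd²⁺]·[Co²⁺]^2/[Co³⁺]^2 = 9.55 × 10^4.
E = E° − (RT/nF) ln Q = 2.32 − (8.314×273)/(2×96500) × (11.467) = 2.320 − 0.135 = 2.185 V.

2.19 V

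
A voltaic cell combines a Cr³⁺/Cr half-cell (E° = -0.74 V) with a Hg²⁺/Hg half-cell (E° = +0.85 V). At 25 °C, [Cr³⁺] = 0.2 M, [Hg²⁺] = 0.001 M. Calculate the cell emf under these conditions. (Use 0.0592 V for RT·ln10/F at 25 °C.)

1.51 V

The Hg²⁺/Hg couple has the higher reduction potential and acts as the cathode, so E°_cell = +0.85 − (-0.74) = 1.59 V.
Balancing electrons gives n = 6; the reaction quotient is Q = [Cr³⁺]^2/[Hg²⁺]^3 = 4 × 10^7.
At 25 °C, E = E° − (0.0592/n) log Q = 1.59 − (0.0592/6)(7.602) = 1.590 − 0.075 = 1.515 V.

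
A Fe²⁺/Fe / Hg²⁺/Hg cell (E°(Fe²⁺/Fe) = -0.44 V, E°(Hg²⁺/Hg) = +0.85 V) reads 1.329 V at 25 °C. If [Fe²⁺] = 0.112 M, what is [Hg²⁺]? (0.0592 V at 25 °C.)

2.3 M

From the Nernst equation, log Q = n(E° − E)/0.0592 = 2(1.29 − 1.329)/0.0592 = -1.318, so Q = 0.0481.
With Q = [Fe²⁺]/[Hg²⁺] and the known concentrations, [Hg²⁺] in the denominator gives [Hg²⁺] = 2.3 M.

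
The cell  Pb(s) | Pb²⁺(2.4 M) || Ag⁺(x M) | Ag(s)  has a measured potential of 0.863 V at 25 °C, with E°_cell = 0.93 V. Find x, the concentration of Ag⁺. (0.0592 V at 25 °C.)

From the Nernst equation, log Q = n(E° − E)/0.0592 = 2(0.93 − 0.863)/0.0592 = 2.264, so Q = 183.
With Q = [Pb²⁺]/[Ag⁺]^2 and the known concentrations, [Ag⁺]^2 in the denominator gives [Ag⁺] = 0.11 M.

0.11 M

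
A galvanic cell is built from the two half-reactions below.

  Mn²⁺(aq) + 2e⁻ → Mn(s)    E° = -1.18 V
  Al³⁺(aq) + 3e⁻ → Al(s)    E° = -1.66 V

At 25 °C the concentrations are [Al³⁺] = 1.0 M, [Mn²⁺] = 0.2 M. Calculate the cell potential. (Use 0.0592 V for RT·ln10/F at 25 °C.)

0.459 V

The Mn²⁺/Mn couple has the higher reduction potential and acts as the cathode, so E°_cell = -1.18 − (-1.66) = 0.48 V.
Balancing electrons gives n = 6; the reaction quotient is Q = [Al³⁺]^2/[Mn²⁺]^3 = 125.
At 25 °C, E = E° − (0.0592/n) log Q = 0.48 − (0.0592/6)(2.097) = 0.480 − 0.021 = 0.459 V.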